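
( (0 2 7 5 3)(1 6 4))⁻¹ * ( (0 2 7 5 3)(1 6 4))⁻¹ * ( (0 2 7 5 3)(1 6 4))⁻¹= (0 7 3 2 5)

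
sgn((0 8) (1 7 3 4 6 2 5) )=-1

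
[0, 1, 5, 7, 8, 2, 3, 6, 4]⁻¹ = [0, 1, 5, 6, 8, 2, 7, 3, 4]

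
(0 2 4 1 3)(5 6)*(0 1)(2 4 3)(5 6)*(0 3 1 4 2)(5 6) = (0 2 1)(3 4)(5 6)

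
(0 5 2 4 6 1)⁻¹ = (0 1 6 4 2 5)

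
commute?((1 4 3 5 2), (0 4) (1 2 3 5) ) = no:(1 4 3 5 2) * (0 4) (1 2 3 5) = (0 4 5 3 1), (0 4) (1 2 3 5) * (1 4 3 5 2) = (0 3 2 5 4) 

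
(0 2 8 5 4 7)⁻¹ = (0 7 4 5 8 2)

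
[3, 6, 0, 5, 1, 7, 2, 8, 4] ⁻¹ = [2, 4, 6, 0, 8, 3, 1, 5, 7] 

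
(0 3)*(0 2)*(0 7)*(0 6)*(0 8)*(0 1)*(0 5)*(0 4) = (0 3 2 7 6 8 1 5 4)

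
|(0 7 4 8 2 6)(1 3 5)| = 6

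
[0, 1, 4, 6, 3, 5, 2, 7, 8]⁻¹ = [0, 1, 6, 4, 2, 5, 3, 7, 8]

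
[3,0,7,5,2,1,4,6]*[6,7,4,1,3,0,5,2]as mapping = [0→1,1→6,2→2,3→0,4→4,5→7,6→3,7→5]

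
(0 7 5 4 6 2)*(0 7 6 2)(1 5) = (0 6)(1 5 4 2 7)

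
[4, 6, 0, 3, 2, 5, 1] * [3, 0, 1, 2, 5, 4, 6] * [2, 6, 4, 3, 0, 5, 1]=[5, 1, 3, 4, 6, 0, 2]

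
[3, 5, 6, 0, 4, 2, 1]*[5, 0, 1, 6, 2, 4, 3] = [6, 4, 3, 5, 2, 1, 0]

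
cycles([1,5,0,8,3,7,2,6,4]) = (0 1 5 7 6 2)(3 8 4)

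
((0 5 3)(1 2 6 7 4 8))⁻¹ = (0 3 5)(1 8 4 7 6 2)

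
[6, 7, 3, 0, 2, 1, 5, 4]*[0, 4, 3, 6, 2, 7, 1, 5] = [1, 5, 6, 0, 3, 4, 7, 2]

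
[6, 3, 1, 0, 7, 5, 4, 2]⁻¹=[3, 2, 7, 1, 6, 5, 0, 4]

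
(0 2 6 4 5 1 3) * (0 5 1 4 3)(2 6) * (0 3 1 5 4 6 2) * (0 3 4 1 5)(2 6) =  (0 6 5 2 3 1 4)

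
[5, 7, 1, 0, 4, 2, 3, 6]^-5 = [2, 6, 7, 5, 4, 1, 0, 3]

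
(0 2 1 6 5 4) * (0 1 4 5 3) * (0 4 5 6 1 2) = (2 5 6 3 4)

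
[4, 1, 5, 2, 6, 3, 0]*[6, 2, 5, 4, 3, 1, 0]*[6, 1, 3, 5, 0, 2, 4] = [5, 3, 1, 2, 6, 0, 4]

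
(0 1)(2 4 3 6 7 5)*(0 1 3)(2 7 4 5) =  (0 3 6 4)(2 5 7)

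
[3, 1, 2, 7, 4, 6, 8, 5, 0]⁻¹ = [8, 1, 2, 0, 4, 7, 5, 3, 6]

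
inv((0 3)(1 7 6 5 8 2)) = (0 3)(1 2 8 5 6 7)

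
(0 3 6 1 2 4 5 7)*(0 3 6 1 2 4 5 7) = (0 6 2 5)(1 4 7 3)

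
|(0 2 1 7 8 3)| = 6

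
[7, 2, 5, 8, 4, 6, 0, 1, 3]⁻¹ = [6, 7, 1, 8, 4, 2, 5, 0, 3]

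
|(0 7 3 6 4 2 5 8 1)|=9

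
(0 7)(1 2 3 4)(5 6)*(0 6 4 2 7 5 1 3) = (0 5 4 3 2)(1 7 6)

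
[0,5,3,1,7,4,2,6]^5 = [0,2,7,6,1,3,4,5]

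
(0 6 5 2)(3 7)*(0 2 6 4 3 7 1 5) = (0 4 3 1 5 6)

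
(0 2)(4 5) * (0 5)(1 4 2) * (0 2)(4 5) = (0 1 5)(2 4)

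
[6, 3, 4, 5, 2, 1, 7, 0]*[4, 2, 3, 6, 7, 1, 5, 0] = [5, 6, 7, 1, 3, 2, 0, 4]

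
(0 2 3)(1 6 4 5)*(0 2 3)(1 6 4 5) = (0 3 2)(1 4)(5 6)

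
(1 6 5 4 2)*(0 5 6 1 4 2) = (0 5 2 4) 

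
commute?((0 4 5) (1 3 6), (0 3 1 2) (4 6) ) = no:(0 4 5) (1 3 6)*(0 3 1 2) (4 6) = (0 6 2) (3 4 5), (0 3 1 2) (4 6)*(0 4 5) (1 3 6) = (0 6 5) (1 2 4) 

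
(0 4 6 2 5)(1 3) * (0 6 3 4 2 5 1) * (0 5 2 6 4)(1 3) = (0 6 2 3 5 4 1)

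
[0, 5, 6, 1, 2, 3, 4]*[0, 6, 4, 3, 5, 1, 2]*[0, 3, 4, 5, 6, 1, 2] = [0, 3, 4, 2, 6, 5, 1]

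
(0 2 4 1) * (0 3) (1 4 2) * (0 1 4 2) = (0 4 2) (1 3) 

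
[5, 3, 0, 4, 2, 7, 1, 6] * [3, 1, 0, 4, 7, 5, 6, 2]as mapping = [0→5, 1→4, 2→3, 3→7, 4→0, 5→2, 6→1, 7→6]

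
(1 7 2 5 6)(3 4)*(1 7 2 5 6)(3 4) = (1 2 6 7 5)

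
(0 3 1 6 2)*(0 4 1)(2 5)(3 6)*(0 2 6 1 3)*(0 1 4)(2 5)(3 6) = (0 4 6 2)(3 5)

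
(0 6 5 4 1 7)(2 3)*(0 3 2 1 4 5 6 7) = (0 7 3 1)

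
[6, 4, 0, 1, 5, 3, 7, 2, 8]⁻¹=[2, 3, 7, 5, 1, 4, 0, 6, 8]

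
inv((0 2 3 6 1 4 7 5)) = (0 5 7 4 1 6 3 2)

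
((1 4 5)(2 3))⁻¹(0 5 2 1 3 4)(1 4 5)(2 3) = (0 1 3 4 2 5)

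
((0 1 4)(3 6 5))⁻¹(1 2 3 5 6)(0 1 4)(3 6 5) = (2 6 3 5 4)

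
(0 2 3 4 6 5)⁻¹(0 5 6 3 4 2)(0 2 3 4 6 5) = (0 5 4 6 3 2)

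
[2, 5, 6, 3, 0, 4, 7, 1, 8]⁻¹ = [4, 7, 0, 3, 5, 1, 2, 6, 8]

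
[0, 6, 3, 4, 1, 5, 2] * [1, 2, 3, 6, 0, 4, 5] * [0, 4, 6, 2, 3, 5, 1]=[4, 5, 1, 0, 6, 3, 2]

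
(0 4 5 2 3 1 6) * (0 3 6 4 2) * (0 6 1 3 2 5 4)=(0 5 6 2 1)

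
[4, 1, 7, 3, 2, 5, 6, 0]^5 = [4, 1, 7, 3, 2, 5, 6, 0]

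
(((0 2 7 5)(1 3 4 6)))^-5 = (0 5 7 2)(1 6 4 3)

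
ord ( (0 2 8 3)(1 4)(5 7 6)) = 12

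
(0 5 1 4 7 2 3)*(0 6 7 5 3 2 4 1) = (0 3 6 7 4 5)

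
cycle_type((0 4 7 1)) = 4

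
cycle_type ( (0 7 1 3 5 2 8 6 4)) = 9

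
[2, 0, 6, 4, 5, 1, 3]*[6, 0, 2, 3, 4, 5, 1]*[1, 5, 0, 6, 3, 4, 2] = [0, 2, 5, 3, 4, 1, 6]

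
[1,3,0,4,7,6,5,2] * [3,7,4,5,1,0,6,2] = [7,5,3,1,2,6,0,4]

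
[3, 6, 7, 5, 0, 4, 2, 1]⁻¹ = [4, 7, 6, 0, 5, 3, 1, 2]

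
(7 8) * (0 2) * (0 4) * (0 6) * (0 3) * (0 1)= (0 2 4 6 3 1)(7 8)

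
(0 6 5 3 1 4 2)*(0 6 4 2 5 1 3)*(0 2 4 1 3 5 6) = (0 1 4 6 3 5 2)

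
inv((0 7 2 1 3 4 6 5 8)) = (0 8 5 6 4 3 1 2 7)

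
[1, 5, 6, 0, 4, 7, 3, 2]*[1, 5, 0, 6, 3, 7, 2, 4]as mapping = [0→5, 1→7, 2→2, 3→1, 4→3, 5→4, 6→6, 7→0]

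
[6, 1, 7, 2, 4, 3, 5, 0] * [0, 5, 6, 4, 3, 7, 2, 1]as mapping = [0→2, 1→5, 2→1, 3→6, 4→3, 5→4, 6→7, 7→0]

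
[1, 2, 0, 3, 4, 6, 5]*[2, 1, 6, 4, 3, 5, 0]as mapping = [0→1, 1→6, 2→2, 3→4, 4→3, 5→0, 6→5]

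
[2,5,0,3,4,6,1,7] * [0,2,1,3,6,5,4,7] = [1,5,0,3,6,4,2,7]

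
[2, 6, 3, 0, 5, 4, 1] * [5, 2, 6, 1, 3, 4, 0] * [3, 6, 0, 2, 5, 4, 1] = [1, 3, 6, 4, 5, 2, 0]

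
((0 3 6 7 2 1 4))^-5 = (0 6 2 4 3 7 1)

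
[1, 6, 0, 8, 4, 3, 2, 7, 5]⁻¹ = [2, 0, 6, 5, 4, 8, 1, 7, 3]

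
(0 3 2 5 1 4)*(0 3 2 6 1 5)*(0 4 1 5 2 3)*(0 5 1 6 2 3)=(1 6)(2 4 5 3)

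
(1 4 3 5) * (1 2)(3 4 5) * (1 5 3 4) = (1 3 4)(2 5)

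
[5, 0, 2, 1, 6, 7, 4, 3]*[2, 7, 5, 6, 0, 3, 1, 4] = [3, 2, 5, 7, 1, 4, 0, 6]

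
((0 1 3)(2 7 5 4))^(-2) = (0 1 3)(2 5)(4 7)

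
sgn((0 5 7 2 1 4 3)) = 1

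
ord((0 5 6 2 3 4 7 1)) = 8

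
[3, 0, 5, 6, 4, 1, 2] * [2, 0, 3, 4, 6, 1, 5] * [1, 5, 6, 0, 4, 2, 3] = [4, 6, 5, 2, 3, 1, 0]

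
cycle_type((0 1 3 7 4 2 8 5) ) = 8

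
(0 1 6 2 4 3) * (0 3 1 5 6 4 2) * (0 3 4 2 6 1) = (0 5 1 2 6 3 4)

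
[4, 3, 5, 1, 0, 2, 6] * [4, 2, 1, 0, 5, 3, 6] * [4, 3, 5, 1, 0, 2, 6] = [2, 4, 1, 5, 0, 3, 6]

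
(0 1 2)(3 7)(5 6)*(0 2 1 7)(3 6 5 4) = (0 7 6 4 3)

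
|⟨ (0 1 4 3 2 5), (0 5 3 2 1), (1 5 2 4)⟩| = 720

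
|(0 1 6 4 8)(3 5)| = 10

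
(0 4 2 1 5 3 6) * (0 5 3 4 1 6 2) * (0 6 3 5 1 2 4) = (0 2 3 4 6 1 5)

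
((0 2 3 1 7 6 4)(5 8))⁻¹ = (0 4 6 7 1 3 2)(5 8)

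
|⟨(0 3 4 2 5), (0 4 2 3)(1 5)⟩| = 360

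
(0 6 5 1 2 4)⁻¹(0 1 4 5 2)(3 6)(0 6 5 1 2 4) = (0 1 4 6 2)(3 5)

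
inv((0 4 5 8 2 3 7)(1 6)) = (0 7 3 2 8 5 4)(1 6)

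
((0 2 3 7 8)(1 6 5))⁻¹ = (0 8 7 3 2)(1 5 6)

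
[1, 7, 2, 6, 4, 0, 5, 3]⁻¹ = [5, 0, 2, 7, 4, 6, 3, 1]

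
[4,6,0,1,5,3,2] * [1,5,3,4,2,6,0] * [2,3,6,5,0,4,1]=[6,2,3,4,1,0,5]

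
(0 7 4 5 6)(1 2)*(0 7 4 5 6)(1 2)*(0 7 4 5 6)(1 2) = (0 5 7 6 4)(1 2)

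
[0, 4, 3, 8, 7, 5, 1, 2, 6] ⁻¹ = [0, 6, 7, 2, 1, 5, 8, 4, 3] 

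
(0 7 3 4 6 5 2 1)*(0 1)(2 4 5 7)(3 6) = (0 2)(3 5 4)(6 7)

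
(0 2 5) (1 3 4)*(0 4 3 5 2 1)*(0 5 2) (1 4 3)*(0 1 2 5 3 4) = (1 5 4 3 2) 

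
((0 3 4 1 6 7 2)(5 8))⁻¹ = (0 2 7 6 1 4 3)(5 8)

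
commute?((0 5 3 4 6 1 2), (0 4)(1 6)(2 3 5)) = no:(0 5 3 4 6 1 2) * (0 4)(1 6)(2 3 5) = (0 2 4 1 3), (0 4)(1 6)(2 3 5) * (0 5 3 4 6 1 2) = (0 6 2 4 5)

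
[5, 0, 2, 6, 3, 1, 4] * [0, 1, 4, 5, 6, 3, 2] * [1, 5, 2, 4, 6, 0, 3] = [4, 1, 6, 2, 0, 5, 3]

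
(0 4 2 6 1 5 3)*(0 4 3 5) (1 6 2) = (0 3 4 1) 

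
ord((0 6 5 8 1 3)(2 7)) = 6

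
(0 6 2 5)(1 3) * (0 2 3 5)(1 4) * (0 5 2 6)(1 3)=(1 2 5 6)(3 4)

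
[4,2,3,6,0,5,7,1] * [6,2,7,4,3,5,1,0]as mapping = [0→3,1→7,2→4,3→1,4→6,5→5,6→0,7→2]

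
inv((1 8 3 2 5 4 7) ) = (1 7 4 5 2 3 8) 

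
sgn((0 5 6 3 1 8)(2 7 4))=-1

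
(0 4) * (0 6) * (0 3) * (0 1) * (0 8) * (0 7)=(0 4 6 3 1 8 7)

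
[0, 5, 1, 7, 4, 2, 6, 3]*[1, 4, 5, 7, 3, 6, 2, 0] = [1, 6, 4, 0, 3, 5, 2, 7]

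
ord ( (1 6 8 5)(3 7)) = 4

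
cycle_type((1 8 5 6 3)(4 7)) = 2.5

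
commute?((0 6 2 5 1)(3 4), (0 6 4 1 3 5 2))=no:(0 6 2 5 1)(3 4)*(0 6 4 1 3 5 2)=(0 4 5 3 1 6), (0 6 4 1 3 5 2)*(0 6 2 5 1)(3 4)=(0 2 6 3 1 4)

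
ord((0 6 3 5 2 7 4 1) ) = 8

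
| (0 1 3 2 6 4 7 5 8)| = 9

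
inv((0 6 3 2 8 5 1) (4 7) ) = (0 1 5 8 2 3 6) (4 7) 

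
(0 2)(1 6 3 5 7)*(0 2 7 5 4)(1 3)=(0 7 3 4)(1 6)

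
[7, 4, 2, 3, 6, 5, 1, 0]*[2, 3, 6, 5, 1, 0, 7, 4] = [4, 1, 6, 5, 7, 0, 3, 2]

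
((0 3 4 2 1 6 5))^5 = (0 6 2 3 5 1 4)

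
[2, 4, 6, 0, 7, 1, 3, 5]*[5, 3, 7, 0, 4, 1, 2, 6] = [7, 4, 2, 5, 6, 3, 0, 1]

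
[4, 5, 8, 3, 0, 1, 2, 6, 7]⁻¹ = [4, 5, 6, 3, 0, 1, 7, 8, 2]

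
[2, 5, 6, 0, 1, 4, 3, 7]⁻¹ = [3, 4, 0, 6, 5, 1, 2, 7]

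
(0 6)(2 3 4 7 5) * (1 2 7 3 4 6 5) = (0 5 7 1 2 4 3 6)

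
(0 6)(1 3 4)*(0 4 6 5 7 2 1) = (0 5 7 2 1 3 6 4)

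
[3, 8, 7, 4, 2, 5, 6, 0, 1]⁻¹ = [7, 8, 4, 0, 3, 5, 6, 2, 1]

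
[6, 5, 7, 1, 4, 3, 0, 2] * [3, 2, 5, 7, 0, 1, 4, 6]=[4, 1, 6, 2, 0, 7, 3, 5]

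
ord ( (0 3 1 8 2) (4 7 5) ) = 15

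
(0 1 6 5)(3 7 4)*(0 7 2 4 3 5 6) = (0 1)(2 4 5 7 3)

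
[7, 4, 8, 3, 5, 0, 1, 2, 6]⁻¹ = [5, 6, 7, 3, 1, 4, 8, 0, 2]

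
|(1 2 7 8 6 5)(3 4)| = 6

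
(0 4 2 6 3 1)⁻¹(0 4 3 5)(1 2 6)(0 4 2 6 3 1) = (0 6 3)(1 5 4 2)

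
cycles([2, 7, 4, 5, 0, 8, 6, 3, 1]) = (0 2 4) (1 7 3 5 8) 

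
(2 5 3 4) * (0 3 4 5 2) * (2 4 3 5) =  (0 5 3 2 4)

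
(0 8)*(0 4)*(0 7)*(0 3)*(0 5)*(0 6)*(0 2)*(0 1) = (0 8 4 7 3 5 6 2 1)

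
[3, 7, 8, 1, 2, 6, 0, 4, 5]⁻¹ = [6, 3, 4, 0, 7, 8, 5, 1, 2]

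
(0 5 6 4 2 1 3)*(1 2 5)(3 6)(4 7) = (0 1 6 7 4 5 3)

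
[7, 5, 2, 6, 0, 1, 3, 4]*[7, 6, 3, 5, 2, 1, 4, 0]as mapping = [0→0, 1→1, 2→3, 3→4, 4→7, 5→6, 6→5, 7→2]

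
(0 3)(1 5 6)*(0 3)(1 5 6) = (1 6 5)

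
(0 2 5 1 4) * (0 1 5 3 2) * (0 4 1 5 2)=(0 4 5 2 3)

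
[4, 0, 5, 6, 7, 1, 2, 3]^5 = [2, 6, 7, 0, 5, 3, 4, 1]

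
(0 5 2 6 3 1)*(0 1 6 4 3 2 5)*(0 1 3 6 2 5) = (0 1 3 2 4 6 5)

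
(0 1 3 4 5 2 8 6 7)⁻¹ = (0 7 6 8 2 5 4 3 1)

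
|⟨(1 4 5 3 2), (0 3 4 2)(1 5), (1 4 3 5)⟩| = 720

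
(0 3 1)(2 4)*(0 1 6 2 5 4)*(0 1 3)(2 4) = (1 3 6 4 5 2)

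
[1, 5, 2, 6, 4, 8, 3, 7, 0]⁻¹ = [8, 0, 2, 6, 4, 1, 3, 7, 5]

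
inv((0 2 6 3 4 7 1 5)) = (0 5 1 7 4 3 6 2)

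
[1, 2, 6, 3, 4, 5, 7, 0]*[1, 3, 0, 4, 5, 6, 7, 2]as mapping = [0→3, 1→0, 2→7, 3→4, 4→5, 5→6, 6→2, 7→1]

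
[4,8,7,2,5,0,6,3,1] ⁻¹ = [5,8,3,7,0,4,6,2,1] 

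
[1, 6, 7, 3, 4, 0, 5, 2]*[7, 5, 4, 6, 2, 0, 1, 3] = [5, 1, 3, 6, 2, 7, 0, 4] 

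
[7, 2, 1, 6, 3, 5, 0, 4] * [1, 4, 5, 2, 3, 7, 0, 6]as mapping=[0→6, 1→5, 2→4, 3→0, 4→2, 5→7, 6→1, 7→3]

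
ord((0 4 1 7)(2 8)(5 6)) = 4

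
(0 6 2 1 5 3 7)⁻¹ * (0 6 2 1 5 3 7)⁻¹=(0 3 1 6 7 5 2)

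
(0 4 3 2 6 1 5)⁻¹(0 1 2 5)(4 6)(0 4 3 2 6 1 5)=(0 4 5 6)(1 3)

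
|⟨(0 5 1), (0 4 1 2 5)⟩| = 60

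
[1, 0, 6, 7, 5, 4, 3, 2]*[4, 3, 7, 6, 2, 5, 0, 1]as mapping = [0→3, 1→4, 2→0, 3→1, 4→5, 5→2, 6→6, 7→7]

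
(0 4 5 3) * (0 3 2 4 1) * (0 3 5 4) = (0 1 3 5 2)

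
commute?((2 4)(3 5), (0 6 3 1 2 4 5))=no:(2 4)(3 5) * (0 6 3 1 2 4 5)=(0 6 3)(1 2 5), (0 6 3 1 2 4 5) * (2 4)(3 5)=(0 6 5)(1 4 3)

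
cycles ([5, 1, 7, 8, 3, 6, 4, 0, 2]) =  (0 5 6 4 3 8 2 7)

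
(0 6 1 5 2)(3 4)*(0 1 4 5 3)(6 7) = (0 7 6 4)(1 3 5 2)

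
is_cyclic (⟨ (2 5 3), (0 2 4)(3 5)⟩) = no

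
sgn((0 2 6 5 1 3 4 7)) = -1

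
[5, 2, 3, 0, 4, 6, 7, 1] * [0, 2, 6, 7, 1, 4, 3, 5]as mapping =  [0→4, 1→6, 2→7, 3→0, 4→1, 5→3, 6→5, 7→2]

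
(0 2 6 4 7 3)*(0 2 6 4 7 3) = (0 6 7)(2 4 3)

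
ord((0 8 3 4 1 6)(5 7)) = 6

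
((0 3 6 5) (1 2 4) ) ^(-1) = (0 5 6 3) (1 4 2) 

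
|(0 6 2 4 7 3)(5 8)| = 6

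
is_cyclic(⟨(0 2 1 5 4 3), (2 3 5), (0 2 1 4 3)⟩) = no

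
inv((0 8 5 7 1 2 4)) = (0 4 2 1 7 5 8)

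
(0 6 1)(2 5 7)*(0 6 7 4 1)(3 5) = (0 7 2 3 5 4 1 6)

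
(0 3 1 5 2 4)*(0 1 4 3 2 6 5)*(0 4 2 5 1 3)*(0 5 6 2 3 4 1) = (0 6)(2 5)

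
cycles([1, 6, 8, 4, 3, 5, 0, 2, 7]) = (0 1 6)(2 8 7)(3 4)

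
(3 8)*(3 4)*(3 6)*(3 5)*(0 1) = (0 1)(3 8 4 6 5)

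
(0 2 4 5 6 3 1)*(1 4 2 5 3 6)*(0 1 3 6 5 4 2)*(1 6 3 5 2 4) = (0 1 6 2)(3 4)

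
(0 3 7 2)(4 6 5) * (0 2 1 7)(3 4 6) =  (0 4 3)(1 7)(5 6)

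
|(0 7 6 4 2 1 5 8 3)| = 9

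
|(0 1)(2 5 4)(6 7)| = 6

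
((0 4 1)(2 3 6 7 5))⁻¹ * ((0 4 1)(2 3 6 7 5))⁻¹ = (0 4 1)(2 7 3 5 6)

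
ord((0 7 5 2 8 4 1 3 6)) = 9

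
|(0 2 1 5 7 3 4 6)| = 8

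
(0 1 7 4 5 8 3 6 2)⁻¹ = (0 2 6 3 8 5 4 7 1)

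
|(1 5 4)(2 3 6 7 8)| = 15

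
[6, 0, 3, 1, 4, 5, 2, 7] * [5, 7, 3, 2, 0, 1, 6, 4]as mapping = [0→6, 1→5, 2→2, 3→7, 4→0, 5→1, 6→3, 7→4]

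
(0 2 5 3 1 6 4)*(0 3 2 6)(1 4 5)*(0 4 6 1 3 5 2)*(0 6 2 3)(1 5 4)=(0 5 6 3 2)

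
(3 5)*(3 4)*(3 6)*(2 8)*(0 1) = (0 1)(2 8)(3 5 4 6)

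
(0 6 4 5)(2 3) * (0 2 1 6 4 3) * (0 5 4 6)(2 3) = (0 6 2 5 3 1)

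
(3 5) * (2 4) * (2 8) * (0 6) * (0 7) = (0 6 7)(2 4 8)(3 5)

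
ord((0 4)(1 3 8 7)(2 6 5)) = 12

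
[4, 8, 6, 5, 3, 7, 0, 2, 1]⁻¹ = [6, 8, 7, 4, 0, 3, 2, 5, 1]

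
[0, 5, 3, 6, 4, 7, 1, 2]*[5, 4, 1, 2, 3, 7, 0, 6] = [5, 7, 2, 0, 3, 6, 4, 1]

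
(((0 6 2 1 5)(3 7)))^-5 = (3 7)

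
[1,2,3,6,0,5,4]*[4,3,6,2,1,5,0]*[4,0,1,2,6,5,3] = [2,3,1,4,6,5,0]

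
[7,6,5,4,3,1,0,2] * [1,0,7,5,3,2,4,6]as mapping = [0→6,1→4,2→2,3→3,4→5,5→0,6→1,7→7]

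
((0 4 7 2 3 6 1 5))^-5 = (0 2 1 4 3 5 7 6)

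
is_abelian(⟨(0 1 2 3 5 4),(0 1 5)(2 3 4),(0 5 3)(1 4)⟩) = no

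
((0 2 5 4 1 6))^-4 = (0 5 1)(2 4 6)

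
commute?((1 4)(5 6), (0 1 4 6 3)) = no:(1 4)(5 6)*(0 1 4 6 3) = (0 1 6 5 3), (0 1 4 6 3)*(1 4)(5 6) = (0 4 5 6 3)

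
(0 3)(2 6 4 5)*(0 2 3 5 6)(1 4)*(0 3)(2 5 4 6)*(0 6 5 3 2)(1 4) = (0 1 5 6 4)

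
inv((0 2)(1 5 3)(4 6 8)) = (0 2)(1 3 5)(4 8 6)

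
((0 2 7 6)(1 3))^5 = (0 2 7 6)(1 3)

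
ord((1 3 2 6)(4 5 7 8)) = 4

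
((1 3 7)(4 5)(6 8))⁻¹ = (1 7 3)(4 5)(6 8)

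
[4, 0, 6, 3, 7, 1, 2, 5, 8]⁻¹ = [1, 5, 6, 3, 0, 7, 2, 4, 8]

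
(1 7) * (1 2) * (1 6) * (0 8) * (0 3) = (0 8 3)(1 7 2 6)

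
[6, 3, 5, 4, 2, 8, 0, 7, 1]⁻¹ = [6, 8, 4, 1, 3, 2, 0, 7, 5]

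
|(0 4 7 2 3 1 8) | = 7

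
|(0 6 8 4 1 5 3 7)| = 8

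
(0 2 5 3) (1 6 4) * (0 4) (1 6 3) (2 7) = (0 7 2 5 1 3 4 6) 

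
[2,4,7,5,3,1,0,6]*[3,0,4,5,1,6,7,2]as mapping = [0→4,1→1,2→2,3→6,4→5,5→0,6→3,7→7]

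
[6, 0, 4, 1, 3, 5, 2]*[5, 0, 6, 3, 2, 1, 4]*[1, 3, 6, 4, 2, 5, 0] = [2, 5, 6, 1, 4, 3, 0]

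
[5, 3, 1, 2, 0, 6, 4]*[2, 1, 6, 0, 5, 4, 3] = [4, 0, 1, 6, 2, 3, 5] 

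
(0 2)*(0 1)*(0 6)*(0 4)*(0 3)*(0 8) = (0 2 1 6 4 3 8)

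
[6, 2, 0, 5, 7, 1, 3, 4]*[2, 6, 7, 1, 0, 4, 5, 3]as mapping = [0→5, 1→7, 2→2, 3→4, 4→3, 5→6, 6→1, 7→0]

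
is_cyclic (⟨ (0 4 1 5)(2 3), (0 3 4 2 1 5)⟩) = no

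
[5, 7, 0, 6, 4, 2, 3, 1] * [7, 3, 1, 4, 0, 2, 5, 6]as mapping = [0→2, 1→6, 2→7, 3→5, 4→0, 5→1, 6→4, 7→3]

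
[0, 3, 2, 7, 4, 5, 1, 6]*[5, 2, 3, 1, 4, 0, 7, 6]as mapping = [0→5, 1→1, 2→3, 3→6, 4→4, 5→0, 6→2, 7→7]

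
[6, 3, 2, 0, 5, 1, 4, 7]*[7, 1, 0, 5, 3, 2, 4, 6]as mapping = [0→4, 1→5, 2→0, 3→7, 4→2, 5→1, 6→3, 7→6]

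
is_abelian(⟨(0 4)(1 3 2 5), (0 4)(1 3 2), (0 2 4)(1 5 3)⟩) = no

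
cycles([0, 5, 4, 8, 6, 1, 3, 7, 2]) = (1 5)(2 4 6 3 8)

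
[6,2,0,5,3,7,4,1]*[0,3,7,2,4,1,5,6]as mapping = [0→5,1→7,2→0,3→1,4→2,5→6,6→4,7→3]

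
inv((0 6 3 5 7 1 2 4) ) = (0 4 2 1 7 5 3 6) 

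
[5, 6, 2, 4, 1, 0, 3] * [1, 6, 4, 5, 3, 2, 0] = [2, 0, 4, 3, 6, 1, 5]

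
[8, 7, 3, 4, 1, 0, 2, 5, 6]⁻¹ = [5, 4, 6, 2, 3, 7, 8, 1, 0]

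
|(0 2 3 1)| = 4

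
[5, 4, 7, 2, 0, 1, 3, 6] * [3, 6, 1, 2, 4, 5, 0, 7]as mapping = [0→5, 1→4, 2→7, 3→1, 4→3, 5→6, 6→2, 7→0]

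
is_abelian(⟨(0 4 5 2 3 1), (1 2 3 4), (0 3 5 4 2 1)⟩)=no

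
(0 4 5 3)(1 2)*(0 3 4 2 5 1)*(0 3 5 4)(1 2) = (0 1 4 2 3 5)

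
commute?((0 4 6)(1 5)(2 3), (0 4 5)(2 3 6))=no:(0 4 6)(1 5)(2 3) * (0 4 5)(2 3 6)=(0 5 1)(2 6 4), (0 4 5)(2 3 6) * (0 4 6)(1 5)(2 3)=(0 6 3)(1 5 4)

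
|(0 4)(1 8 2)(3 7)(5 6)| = 6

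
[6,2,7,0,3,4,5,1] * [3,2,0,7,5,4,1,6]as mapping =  [0→1,1→0,2→6,3→3,4→7,5→5,6→4,7→2]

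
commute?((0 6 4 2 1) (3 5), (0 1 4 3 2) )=no:(0 6 4 2 1) (3 5) * (0 1 4 3 2)=(0 6 3 5 2 4), (0 1 4 3 2) * (0 6 4 2 1) (3 5)=(1 2 6 4 5 3) 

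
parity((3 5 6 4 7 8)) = odd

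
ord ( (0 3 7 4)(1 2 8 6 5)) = 20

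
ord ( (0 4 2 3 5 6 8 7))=8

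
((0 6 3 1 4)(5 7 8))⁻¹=(0 4 1 3 6)(5 8 7)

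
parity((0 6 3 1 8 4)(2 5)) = even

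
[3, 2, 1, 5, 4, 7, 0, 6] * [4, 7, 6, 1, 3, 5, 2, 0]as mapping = [0→1, 1→6, 2→7, 3→5, 4→3, 5→0, 6→4, 7→2]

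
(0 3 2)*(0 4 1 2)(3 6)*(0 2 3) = (0 6)(1 3 2 4)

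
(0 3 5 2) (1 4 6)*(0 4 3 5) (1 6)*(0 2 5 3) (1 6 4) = (0 3 2 1) (4 6) 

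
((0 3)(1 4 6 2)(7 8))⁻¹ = (0 3)(1 2 6 4)(7 8)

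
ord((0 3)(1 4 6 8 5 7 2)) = 14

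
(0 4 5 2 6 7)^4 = (0 6 5)(2 4 7)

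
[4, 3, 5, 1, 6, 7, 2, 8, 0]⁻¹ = [8, 3, 6, 1, 0, 2, 4, 5, 7]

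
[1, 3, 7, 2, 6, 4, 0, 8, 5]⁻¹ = [6, 0, 3, 1, 5, 8, 4, 2, 7]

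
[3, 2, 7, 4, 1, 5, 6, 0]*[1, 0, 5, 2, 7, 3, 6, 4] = [2, 5, 4, 7, 0, 3, 6, 1]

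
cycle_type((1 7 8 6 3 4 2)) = 7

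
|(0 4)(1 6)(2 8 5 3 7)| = 10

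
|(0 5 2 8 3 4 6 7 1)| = 9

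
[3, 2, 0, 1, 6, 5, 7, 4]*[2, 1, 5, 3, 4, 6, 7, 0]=[3, 5, 2, 1, 7, 6, 0, 4]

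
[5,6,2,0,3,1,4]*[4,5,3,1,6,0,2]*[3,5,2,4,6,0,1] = [3,2,4,6,5,0,1]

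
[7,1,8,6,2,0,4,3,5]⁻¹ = [5,1,4,7,6,8,3,0,2]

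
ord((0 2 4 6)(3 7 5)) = 12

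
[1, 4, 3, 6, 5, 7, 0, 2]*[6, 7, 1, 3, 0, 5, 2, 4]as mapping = [0→7, 1→0, 2→3, 3→2, 4→5, 5→4, 6→6, 7→1]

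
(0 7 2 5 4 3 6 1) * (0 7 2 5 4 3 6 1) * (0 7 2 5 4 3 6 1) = (0 5 6 7 4 1 2 3)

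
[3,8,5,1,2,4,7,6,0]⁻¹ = [8,3,4,0,5,2,7,6,1]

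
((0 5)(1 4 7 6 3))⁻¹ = (0 5)(1 3 6 7 4)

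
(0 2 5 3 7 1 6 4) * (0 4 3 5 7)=(0 2 7 1 6 3)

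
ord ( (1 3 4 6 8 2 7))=7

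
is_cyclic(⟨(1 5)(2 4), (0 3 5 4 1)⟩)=no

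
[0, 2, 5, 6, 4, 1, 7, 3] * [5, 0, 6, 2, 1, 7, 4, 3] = [5, 6, 7, 4, 1, 0, 3, 2]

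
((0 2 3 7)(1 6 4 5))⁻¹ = (0 7 3 2)(1 5 4 6)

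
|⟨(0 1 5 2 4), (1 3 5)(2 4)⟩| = 720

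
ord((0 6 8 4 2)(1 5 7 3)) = 20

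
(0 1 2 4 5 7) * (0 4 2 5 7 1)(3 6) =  (1 5)(3 6)(4 7)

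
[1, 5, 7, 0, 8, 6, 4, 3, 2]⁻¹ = [3, 0, 8, 7, 6, 1, 5, 2, 4]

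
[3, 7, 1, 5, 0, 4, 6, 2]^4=[0, 7, 1, 3, 4, 5, 6, 2]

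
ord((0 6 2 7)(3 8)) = 4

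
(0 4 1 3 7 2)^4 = (0 7 1)(2 3 4)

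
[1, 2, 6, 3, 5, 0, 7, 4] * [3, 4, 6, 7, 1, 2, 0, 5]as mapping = [0→4, 1→6, 2→0, 3→7, 4→2, 5→3, 6→5, 7→1]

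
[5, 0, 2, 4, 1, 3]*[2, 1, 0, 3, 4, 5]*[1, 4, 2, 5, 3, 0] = [0, 2, 1, 3, 4, 5]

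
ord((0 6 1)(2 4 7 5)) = 12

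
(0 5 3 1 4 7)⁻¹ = (0 7 4 1 3 5)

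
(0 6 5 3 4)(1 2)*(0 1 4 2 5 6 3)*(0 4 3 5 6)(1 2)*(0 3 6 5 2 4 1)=(0 2 6 3)(1 5)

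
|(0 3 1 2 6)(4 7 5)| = 15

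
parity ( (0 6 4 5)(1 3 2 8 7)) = odd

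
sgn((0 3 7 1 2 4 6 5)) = -1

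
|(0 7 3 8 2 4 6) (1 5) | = 14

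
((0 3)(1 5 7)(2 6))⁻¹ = (0 3)(1 7 5)(2 6)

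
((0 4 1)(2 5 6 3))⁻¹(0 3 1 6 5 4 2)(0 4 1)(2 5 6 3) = (0 3 6 1 5 4 2)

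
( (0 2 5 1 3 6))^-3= (0 1)(2 3)(5 6)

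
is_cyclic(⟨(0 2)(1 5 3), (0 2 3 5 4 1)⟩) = no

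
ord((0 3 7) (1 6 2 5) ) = 12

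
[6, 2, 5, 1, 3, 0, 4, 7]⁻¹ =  [5, 3, 1, 4, 6, 2, 0, 7]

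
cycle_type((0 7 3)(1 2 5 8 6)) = 3.5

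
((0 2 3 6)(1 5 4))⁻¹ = (0 6 3 2)(1 4 5)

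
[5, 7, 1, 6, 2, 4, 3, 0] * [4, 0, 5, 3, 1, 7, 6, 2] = [7, 2, 0, 6, 5, 1, 3, 4]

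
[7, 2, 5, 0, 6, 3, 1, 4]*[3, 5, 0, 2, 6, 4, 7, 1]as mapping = [0→1, 1→0, 2→4, 3→3, 4→7, 5→2, 6→5, 7→6]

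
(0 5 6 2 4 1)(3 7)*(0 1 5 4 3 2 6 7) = (0 4 5 7 2 3)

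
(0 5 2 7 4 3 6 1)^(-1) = (0 1 6 3 4 7 2 5)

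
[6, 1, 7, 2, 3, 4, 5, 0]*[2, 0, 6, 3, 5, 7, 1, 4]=[1, 0, 4, 6, 3, 5, 7, 2]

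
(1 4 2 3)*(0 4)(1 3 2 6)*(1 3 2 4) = (0 1)(2 4 6 3)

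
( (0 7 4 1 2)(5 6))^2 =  (0 4 2 7 1)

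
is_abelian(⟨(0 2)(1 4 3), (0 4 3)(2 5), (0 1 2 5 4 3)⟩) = no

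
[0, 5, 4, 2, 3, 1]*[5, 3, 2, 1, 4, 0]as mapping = [0→5, 1→0, 2→4, 3→2, 4→1, 5→3]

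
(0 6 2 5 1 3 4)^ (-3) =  (0 1 6 3 2 4 5)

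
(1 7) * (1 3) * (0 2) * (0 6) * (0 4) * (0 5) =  (0 2 6 4 5)(1 7 3)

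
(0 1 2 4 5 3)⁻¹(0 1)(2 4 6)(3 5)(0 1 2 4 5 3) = (0 3)(1 2)(4 5 6)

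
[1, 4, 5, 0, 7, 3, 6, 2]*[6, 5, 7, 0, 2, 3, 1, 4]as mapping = [0→5, 1→2, 2→3, 3→6, 4→4, 5→0, 6→1, 7→7]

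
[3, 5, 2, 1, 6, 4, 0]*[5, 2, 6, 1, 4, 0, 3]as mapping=[0→1, 1→0, 2→6, 3→2, 4→3, 5→4, 6→5]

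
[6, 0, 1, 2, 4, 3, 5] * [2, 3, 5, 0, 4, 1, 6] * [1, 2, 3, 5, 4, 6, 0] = [0, 3, 5, 6, 4, 1, 2]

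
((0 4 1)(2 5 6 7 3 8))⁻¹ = (0 1 4)(2 8 3 7 6 5)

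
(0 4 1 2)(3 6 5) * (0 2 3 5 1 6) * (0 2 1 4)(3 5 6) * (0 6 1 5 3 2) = (0 6 4 2 5 1 3)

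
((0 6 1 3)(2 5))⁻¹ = (0 3 1 6)(2 5)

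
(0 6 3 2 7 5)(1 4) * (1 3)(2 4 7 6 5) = (0 5)(1 7 2 6)(3 4)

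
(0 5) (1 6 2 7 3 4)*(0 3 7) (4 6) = (0 5 3 6 2) (1 4) 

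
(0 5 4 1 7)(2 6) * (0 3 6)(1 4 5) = (0 1 7 3 6 2)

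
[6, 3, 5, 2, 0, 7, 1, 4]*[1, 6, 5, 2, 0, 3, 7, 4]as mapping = [0→7, 1→2, 2→3, 3→5, 4→1, 5→4, 6→6, 7→0]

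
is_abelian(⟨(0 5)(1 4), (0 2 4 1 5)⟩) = no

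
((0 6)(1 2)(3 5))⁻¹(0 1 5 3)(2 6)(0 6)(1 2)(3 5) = (0 1)(2 3 5 6)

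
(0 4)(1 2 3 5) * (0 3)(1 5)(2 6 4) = (0 2)(1 6 4 3)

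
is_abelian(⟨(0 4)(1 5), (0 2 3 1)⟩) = no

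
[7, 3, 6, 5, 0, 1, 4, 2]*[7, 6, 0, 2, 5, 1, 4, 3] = [3, 2, 4, 1, 7, 6, 5, 0]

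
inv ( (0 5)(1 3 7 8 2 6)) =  (0 5)(1 6 2 8 7 3)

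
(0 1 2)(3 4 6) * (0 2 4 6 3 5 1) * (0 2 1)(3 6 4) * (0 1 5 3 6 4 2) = (1 6 3 2 5)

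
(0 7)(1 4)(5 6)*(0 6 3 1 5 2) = (0 7 6 2)(1 4 5 3)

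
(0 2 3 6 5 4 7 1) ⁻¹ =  (0 1 7 4 5 6 3 2) 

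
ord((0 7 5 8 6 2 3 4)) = 8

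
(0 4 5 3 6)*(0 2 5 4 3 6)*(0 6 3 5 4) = (0 5 3 6 2 4) 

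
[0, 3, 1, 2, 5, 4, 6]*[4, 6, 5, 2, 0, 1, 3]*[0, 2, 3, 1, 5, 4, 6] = [5, 3, 6, 4, 2, 0, 1]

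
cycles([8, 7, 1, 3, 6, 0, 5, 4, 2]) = (0 8 2 1 7 4 6 5)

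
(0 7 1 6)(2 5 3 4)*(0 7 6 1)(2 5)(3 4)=(0 6 7)(4 5)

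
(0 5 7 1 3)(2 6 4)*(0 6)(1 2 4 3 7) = (0 5 1 7 2)(3 6)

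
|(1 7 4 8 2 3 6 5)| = 8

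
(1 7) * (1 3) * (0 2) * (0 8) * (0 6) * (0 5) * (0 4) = (0 2 8 6 5 4)(1 7 3)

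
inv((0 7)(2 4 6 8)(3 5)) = (0 7)(2 8 6 4)(3 5)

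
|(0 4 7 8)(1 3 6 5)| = 4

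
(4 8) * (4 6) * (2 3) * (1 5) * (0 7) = (0 7)(1 5)(2 3)(4 8 6)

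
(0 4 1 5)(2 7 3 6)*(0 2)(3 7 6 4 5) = (0 5 2 6)(1 3 4)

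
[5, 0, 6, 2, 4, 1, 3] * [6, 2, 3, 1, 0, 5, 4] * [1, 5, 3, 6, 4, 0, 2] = [0, 2, 4, 6, 1, 3, 5]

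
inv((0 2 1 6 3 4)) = (0 4 3 6 1 2)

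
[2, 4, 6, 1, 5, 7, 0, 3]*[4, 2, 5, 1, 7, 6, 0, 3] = [5, 7, 0, 2, 6, 3, 4, 1]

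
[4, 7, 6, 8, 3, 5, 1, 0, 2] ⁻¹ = [7, 6, 8, 4, 0, 5, 2, 1, 3] 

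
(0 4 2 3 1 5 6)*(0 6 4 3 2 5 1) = (0 3)(4 5)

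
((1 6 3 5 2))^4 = (1 2 5 3 6)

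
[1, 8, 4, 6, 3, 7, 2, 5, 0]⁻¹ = [8, 0, 6, 4, 2, 7, 3, 5, 1]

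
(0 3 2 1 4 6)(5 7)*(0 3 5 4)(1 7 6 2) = (0 5 6 3 1)(2 7 4)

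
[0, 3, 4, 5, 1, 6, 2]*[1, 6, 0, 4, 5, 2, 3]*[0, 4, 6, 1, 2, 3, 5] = [4, 2, 3, 6, 5, 1, 0]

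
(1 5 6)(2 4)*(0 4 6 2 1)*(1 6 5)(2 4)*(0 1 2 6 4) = (0 6 1 2 5)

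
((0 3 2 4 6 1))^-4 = (0 2 6)(1 3 4)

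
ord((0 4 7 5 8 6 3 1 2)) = 9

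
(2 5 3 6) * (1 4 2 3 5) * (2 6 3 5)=(1 4 6 5 2)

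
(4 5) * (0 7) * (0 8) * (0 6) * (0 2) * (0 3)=(0 7 8 6 2 3)(4 5)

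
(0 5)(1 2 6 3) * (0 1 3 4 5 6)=(0 6 4 5 1 2)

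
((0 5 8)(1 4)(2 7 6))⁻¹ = (0 8 5)(1 4)(2 6 7)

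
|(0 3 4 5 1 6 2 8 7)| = 9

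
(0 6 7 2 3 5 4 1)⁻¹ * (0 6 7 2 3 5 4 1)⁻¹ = (0 4 3 7)(1 5 2 6)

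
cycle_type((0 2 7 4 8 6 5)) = 7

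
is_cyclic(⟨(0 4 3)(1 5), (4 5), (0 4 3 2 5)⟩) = no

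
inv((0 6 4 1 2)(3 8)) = (0 2 1 4 6)(3 8)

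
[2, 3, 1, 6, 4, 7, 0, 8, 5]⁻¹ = [6, 2, 0, 1, 4, 8, 3, 5, 7]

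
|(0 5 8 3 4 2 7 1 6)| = 9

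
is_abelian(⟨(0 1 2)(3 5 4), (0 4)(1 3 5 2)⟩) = no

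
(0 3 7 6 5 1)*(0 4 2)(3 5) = (0 5 1 4 2)(3 7 6)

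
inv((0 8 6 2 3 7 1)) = (0 1 7 3 2 6 8)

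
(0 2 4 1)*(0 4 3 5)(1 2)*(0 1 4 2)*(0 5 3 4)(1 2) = (2 4 5)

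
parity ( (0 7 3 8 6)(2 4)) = odd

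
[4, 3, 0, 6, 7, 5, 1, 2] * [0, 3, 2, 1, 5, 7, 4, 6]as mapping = [0→5, 1→1, 2→0, 3→4, 4→6, 5→7, 6→3, 7→2]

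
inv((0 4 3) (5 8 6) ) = (0 3 4) (5 6 8) 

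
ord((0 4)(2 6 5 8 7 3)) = 6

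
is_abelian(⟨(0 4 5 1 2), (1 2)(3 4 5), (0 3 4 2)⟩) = no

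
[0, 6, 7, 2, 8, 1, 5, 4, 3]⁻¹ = [0, 5, 3, 8, 7, 6, 1, 2, 4]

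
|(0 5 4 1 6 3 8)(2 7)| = 14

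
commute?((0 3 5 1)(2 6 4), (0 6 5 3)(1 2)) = no:(0 3 5 1)(2 6 4)*(0 6 5 3)(1 2) = (1 6 4)(2 5), (0 6 5 3)(1 2)*(0 3 5 1)(2 6 4) = (0 4 2)(1 6)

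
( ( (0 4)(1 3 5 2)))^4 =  ()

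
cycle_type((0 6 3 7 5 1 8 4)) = 8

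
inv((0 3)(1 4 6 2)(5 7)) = (0 3)(1 2 6 4)(5 7)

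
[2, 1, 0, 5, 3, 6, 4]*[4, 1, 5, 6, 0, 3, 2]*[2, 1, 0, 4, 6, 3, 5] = [3, 1, 6, 4, 5, 0, 2] 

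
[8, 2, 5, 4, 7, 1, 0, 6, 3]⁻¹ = [6, 5, 1, 8, 3, 2, 7, 4, 0]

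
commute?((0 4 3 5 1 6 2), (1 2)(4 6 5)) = no:(0 4 3 5 1 6 2)*(1 2)(4 6 5) = (0 6 1 5 2)(3 4), (1 2)(4 6 5)*(0 4 3 5 1 6 2) = (0 4 2 6 1)(3 5)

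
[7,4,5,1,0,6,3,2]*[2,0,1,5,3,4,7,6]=[6,3,4,0,2,7,5,1]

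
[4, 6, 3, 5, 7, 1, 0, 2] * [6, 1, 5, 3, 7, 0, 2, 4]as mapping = [0→7, 1→2, 2→3, 3→0, 4→4, 5→1, 6→6, 7→5]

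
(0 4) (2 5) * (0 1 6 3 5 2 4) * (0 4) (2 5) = (0 4 1 6 3 2 5) 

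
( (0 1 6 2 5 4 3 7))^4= (0 5)(1 4)(2 7)(3 6)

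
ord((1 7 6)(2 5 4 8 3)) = 15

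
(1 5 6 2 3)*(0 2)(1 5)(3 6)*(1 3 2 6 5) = (0 6)(1 3)(2 5)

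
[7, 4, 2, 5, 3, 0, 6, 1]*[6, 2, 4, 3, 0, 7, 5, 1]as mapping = [0→1, 1→0, 2→4, 3→7, 4→3, 5→6, 6→5, 7→2]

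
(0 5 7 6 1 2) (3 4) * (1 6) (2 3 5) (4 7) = (0 2) (1 3 7) (4 5) 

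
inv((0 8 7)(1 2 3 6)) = (0 7 8)(1 6 3 2)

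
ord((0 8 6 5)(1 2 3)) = 12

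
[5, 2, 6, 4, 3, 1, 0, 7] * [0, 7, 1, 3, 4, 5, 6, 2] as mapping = [0→5, 1→1, 2→6, 3→4, 4→3, 5→7, 6→0, 7→2] 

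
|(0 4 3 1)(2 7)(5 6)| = 4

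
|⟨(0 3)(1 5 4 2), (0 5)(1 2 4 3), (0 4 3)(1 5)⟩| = 720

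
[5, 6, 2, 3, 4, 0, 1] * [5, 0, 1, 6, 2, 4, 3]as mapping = [0→4, 1→3, 2→1, 3→6, 4→2, 5→5, 6→0]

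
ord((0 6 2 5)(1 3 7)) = 12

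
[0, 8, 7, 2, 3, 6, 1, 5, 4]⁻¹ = [0, 6, 3, 4, 8, 7, 5, 2, 1]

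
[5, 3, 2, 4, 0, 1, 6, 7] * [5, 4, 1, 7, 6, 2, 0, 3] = [2, 7, 1, 6, 5, 4, 0, 3]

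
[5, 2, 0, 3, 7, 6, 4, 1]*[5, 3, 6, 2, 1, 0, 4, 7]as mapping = [0→0, 1→6, 2→5, 3→2, 4→7, 5→4, 6→1, 7→3]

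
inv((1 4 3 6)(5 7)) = (1 6 3 4)(5 7)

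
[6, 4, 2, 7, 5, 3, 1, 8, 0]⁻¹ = [8, 6, 2, 5, 1, 4, 0, 3, 7]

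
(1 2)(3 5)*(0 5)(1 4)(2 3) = (0 5 2 4 1 3)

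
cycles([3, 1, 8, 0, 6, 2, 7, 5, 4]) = (0 3)(2 8 4 6 7 5)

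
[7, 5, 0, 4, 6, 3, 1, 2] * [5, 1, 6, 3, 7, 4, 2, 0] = [0, 4, 5, 7, 2, 3, 1, 6]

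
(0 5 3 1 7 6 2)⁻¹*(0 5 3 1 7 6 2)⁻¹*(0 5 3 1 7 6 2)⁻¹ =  (0 7 5 6 3 2 1)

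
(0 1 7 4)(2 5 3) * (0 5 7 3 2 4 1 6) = (0 6)(1 3 4 5 2 7)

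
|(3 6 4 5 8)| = 5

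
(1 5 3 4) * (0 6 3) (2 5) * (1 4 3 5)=(0 6 5) (1 2) 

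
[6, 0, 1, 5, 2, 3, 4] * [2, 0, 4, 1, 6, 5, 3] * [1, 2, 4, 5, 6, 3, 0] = [5, 4, 1, 3, 6, 2, 0]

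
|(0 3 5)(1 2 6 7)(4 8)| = 12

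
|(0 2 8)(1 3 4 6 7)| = 15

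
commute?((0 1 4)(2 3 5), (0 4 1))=yes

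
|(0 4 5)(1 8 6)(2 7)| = 6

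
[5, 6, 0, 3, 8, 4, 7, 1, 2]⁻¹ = [2, 7, 8, 3, 5, 0, 1, 6, 4]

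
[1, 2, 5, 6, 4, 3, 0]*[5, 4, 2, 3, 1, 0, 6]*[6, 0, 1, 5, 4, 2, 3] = [4, 1, 6, 3, 0, 5, 2]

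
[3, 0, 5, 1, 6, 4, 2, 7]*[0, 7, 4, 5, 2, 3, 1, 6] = [5, 0, 3, 7, 1, 2, 4, 6]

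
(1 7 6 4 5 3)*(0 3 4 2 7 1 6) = (0 3 6 2 7) (4 5) 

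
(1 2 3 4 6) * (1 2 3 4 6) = (1 3 6 2 4)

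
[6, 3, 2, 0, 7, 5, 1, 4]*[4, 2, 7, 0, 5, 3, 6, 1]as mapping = [0→6, 1→0, 2→7, 3→4, 4→1, 5→3, 6→2, 7→5]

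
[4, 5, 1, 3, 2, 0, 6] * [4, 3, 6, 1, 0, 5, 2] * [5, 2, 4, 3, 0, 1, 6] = [5, 1, 3, 2, 6, 0, 4]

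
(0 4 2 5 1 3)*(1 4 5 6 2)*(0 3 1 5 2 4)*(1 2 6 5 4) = (0 6 1 2 5)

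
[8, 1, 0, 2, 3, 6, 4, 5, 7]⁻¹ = [2, 1, 3, 4, 6, 7, 5, 8, 0]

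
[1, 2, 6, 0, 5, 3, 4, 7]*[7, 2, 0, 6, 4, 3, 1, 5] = [2, 0, 1, 7, 3, 6, 4, 5]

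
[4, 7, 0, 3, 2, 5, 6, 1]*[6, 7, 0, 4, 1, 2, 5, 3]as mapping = [0→1, 1→3, 2→6, 3→4, 4→0, 5→2, 6→5, 7→7]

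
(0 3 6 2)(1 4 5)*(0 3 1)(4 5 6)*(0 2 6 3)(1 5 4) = (0 5 2)(1 4 3)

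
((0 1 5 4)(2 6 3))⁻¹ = (0 4 5 1)(2 3 6)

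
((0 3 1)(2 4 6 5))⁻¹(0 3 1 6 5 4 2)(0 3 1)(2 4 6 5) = (0 5 2 6 4 3 1)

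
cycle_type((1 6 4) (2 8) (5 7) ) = 2^2.3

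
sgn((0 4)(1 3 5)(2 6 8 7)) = 1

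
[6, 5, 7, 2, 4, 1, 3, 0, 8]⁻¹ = [7, 5, 3, 6, 4, 1, 0, 2, 8]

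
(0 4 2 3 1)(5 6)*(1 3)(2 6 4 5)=(0 5 4 6 2 1)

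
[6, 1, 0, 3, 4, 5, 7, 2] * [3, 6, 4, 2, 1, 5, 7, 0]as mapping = [0→7, 1→6, 2→3, 3→2, 4→1, 5→5, 6→0, 7→4]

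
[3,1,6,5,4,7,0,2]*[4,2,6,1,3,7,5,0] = [1,2,5,7,3,0,4,6]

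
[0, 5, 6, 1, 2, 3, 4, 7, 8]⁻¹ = [0, 3, 4, 5, 6, 1, 2, 7, 8]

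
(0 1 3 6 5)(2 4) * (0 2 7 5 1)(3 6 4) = (1 6)(2 3 4 7 5)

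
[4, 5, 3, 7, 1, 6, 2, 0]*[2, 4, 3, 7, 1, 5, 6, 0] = [1, 5, 7, 0, 4, 6, 3, 2]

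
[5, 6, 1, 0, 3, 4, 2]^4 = [0, 6, 1, 3, 4, 5, 2]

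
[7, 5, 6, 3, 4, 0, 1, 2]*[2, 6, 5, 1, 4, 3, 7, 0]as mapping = [0→0, 1→3, 2→7, 3→1, 4→4, 5→2, 6→6, 7→5]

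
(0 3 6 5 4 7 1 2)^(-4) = (0 4)(1 6)(2 5)(3 7)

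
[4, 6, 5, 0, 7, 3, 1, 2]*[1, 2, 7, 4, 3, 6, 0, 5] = [3, 0, 6, 1, 5, 4, 2, 7]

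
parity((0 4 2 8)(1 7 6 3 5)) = odd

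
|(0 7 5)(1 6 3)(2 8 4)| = 3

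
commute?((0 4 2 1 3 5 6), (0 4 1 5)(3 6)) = no:(0 4 2 1 3 5 6) * (0 4 1 5)(3 6) = (0 1 6 4 2 5 3), (0 4 1 5)(3 6) * (0 4 2 1 3 5 6) = (0 2 1 6 5 4 3)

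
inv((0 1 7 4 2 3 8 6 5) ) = (0 5 6 8 3 2 4 7 1) 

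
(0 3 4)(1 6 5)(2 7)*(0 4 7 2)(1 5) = (0 3 7)(1 6)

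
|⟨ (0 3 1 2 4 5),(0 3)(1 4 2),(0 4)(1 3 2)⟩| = 720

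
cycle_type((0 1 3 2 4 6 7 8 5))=9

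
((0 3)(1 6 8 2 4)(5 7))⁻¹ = (0 3)(1 4 2 8 6)(5 7)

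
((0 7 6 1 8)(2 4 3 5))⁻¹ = (0 8 1 6 7)(2 5 3 4)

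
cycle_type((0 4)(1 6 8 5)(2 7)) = 2^2.4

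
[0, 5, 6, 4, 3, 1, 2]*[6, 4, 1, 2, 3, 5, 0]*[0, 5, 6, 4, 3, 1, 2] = [2, 1, 0, 4, 6, 3, 5]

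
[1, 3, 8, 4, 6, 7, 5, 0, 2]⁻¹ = [7, 0, 8, 1, 3, 6, 4, 5, 2]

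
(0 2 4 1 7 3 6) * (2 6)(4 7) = (0 6)(1 4)(2 7 3)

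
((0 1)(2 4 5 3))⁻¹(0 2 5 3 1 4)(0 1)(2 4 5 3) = (0 5 1 4 3 2)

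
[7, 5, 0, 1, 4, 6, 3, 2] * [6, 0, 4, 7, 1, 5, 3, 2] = [2, 5, 6, 0, 1, 3, 7, 4]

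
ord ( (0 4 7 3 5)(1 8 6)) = 15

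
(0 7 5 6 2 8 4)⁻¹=(0 4 8 2 6 5 7)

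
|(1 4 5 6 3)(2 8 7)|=15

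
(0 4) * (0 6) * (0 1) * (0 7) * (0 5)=(0 4 6 1 7 5) 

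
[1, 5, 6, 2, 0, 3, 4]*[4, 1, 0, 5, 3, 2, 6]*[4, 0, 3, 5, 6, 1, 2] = [0, 3, 2, 4, 6, 1, 5]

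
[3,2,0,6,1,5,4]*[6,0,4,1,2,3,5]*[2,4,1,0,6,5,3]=[4,6,3,5,2,0,1]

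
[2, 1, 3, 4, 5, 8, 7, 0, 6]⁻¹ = [7, 1, 0, 2, 3, 4, 8, 6, 5]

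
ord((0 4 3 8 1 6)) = 6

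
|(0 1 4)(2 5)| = 6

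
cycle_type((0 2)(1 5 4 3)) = 2.4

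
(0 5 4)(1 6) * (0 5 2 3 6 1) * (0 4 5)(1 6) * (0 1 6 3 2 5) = (0 5)(1 3 6 4)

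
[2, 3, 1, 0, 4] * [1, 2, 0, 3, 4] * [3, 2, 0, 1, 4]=[3, 1, 0, 2, 4]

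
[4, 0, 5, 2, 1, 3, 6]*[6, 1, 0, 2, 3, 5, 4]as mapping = [0→3, 1→6, 2→5, 3→0, 4→1, 5→2, 6→4]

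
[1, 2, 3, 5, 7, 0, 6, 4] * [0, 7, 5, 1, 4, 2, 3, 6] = [7, 5, 1, 2, 6, 0, 3, 4]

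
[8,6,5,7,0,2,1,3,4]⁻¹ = [4,6,5,7,8,2,1,3,0]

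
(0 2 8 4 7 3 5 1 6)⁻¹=(0 6 1 5 3 7 4 8 2)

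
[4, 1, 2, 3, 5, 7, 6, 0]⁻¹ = [7, 1, 2, 3, 0, 4, 6, 5]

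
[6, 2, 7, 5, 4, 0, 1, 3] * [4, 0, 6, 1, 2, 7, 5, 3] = [5, 6, 3, 7, 2, 4, 0, 1]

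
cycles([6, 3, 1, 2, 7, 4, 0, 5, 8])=(0 6)(1 3 2)(4 7 5)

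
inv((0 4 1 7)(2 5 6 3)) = (0 7 1 4)(2 3 6 5)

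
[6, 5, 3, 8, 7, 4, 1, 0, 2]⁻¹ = [7, 6, 8, 2, 5, 1, 0, 4, 3]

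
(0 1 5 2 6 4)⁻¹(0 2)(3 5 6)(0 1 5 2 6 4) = (1 6)(2 4 3)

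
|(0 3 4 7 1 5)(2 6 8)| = 6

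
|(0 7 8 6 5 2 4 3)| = 8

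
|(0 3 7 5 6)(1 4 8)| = 15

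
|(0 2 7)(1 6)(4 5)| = 6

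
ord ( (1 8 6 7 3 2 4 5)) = 8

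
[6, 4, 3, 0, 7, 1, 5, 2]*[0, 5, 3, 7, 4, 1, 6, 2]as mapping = [0→6, 1→4, 2→7, 3→0, 4→2, 5→5, 6→1, 7→3]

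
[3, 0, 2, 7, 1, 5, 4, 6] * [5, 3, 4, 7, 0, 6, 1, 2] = [7, 5, 4, 2, 3, 6, 0, 1] 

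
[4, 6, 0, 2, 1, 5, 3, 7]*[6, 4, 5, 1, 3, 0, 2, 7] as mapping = [0→3, 1→2, 2→6, 3→5, 4→4, 5→0, 6→1, 7→7] 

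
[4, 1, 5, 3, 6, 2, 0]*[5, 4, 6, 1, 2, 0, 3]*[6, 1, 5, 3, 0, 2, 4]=[5, 0, 6, 1, 3, 4, 2]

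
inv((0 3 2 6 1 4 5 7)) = (0 7 5 4 1 6 2 3)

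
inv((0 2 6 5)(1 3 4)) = (0 5 6 2)(1 4 3)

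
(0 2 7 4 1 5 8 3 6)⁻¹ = (0 6 3 8 5 1 4 7 2)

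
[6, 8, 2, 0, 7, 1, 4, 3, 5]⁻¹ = [3, 5, 2, 7, 6, 8, 0, 4, 1]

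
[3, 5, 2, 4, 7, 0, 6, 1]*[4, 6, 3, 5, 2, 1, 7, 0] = [5, 1, 3, 2, 0, 4, 7, 6]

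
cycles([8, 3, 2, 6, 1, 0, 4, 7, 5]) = (0 8 5)(1 3 6 4)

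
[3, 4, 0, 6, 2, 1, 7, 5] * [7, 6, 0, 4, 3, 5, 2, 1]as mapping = [0→4, 1→3, 2→7, 3→2, 4→0, 5→6, 6→1, 7→5]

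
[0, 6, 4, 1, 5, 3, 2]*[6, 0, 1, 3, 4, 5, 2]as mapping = [0→6, 1→2, 2→4, 3→0, 4→5, 5→3, 6→1]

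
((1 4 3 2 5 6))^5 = (1 6 5 2 3 4)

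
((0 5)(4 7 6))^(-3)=(0 5)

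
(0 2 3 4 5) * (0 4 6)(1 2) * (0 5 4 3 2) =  (0 1)(3 6 5)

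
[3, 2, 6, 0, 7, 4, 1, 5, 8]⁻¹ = [3, 6, 1, 0, 5, 7, 2, 4, 8]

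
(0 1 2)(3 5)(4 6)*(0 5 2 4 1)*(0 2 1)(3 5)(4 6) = (0 2 3 1 6)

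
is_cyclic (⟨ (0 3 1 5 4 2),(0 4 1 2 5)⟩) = no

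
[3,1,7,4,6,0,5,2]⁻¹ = [5,1,7,0,3,6,4,2]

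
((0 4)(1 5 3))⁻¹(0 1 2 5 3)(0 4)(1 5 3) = (1 4 5 2 3)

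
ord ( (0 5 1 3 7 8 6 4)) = 8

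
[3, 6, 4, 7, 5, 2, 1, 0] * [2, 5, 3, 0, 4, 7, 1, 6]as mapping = [0→0, 1→1, 2→4, 3→6, 4→7, 5→3, 6→5, 7→2]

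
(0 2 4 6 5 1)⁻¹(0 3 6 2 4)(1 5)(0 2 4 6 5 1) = (0 1)(2 3 5 4 6)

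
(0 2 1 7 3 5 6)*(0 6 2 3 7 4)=(0 3 5 2 1 4)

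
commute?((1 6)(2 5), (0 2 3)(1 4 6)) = no:(1 6)(2 5)*(0 2 3)(1 4 6) = (0 2 5 3)(4 6), (0 2 3)(1 4 6)*(1 6)(2 5) = (0 5 2 3)(1 4)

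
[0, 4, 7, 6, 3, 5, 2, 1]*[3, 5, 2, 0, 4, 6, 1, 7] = [3, 4, 7, 1, 0, 6, 2, 5]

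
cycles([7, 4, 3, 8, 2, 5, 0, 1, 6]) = (0 7 1 4 2 3 8 6)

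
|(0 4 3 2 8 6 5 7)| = 8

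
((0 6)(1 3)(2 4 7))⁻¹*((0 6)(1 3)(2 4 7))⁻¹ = (2 4 7)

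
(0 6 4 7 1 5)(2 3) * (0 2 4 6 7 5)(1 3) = (0 7 3 4 5 2 1)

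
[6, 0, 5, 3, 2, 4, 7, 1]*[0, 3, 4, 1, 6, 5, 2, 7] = [2, 0, 5, 1, 4, 6, 7, 3]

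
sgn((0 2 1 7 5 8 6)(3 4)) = -1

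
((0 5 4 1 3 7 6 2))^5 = (0 7 4 2 3 5 6 1)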